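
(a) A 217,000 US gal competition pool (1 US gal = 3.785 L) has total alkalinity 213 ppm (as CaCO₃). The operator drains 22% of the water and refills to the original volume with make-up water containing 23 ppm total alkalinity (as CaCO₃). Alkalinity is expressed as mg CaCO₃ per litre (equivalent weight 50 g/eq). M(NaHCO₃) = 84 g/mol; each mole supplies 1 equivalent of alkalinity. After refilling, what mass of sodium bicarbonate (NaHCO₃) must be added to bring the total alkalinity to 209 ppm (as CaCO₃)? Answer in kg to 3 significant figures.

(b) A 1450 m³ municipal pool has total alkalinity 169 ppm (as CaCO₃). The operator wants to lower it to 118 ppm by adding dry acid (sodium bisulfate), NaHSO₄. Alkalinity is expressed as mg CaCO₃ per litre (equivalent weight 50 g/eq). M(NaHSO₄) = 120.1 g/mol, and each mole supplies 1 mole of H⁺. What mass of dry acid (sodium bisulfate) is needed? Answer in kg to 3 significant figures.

(a) 52.2 kg; (b) 178 kg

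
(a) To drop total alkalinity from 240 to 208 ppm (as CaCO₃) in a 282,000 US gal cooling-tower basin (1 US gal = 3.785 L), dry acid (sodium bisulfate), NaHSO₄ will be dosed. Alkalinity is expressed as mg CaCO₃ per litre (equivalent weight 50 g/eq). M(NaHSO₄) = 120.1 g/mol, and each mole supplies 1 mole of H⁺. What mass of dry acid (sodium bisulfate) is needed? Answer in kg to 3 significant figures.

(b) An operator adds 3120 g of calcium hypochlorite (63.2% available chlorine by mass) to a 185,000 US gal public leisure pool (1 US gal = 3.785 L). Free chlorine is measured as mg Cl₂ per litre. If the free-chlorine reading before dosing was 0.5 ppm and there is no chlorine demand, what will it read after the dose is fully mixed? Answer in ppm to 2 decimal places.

(a) Volume: 282,000 US gal × 3.785 L/gal = 1,067,370 L.
(a) Alkalinity to neutralize: (240 − 208) = 32 mg/L as CaCO₃ × 1,067,370 L = 34,160 g as CaCO₃.
(a) Equivalents of H⁺ required: 34,160 ÷ 50 g/eq = 683.1 eq = 683.1 mol NaHSO₄.
(a) Mass of NaHSO₄: 683.1 × 120.1 = 82,040 g.

(b) Volume: 185,000 US gal × 3.785 L/gal = 700,225 L.
(b) Available chlorine delivered: 3120 g × 0.632 = 1972 g as Cl₂.
(b) Concentration rise: 1972 g / 700,225 L = 2.816 mg/L = 2.82 ppm.
(b) Final FC: 0.5 + 2.82 = 3.32 ppm.

(a) 82.0 kg; (b) 3.32 ppm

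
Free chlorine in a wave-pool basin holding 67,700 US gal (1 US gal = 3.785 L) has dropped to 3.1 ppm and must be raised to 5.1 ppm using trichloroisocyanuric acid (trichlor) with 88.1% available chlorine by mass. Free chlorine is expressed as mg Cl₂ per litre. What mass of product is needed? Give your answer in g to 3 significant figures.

Volume: 67,700 US gal × 3.785 L/gal = 256,244 L.
Chlorine deficit: 5.1 − 3.1 = 2 ppm = 2 mg/L as Cl₂.
Cl₂ equivalent needed: 2 mg/L × 256,244 L = 512,500 mg = 512.5 g.
Product at 88.1% available chlorine: 512.5 / 0.881 = 581.7 g.

582 g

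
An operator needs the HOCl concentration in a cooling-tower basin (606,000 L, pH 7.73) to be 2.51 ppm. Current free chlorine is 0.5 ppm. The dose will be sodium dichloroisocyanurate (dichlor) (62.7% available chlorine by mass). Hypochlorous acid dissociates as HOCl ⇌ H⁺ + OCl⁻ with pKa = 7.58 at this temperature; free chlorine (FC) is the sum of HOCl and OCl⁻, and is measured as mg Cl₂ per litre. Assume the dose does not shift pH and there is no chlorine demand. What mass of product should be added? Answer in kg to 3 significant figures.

[OCl⁻]/[HOCl] = 10^(pH − pKa) = 10^(7.73 − 7.58) = 1.413; fraction as HOCl = 1/(1 + 1.413) = 0.4145.
Free chlorine required for 2.51 ppm HOCl: 2.51 / 0.4145 = 6.055 ppm.
FC to add: 6.055 − 0.5 = 5.555 mg/L as Cl₂.
Cl₂ equivalent: 5.555 mg/L × 606,000 L = 3367 g.
Product at 62.7% available Cl: 3367 / 0.627 = 5369 g.

5.37 kg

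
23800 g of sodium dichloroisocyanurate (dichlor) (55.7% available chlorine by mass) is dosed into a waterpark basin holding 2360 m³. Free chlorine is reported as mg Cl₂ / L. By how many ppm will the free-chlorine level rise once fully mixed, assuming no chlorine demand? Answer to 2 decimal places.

5.62 ppm

Volume: 2360 m³ = 2,360,000 L.
Available chlorine delivered: 23,800 g × 0.557 = 13,260 g as Cl₂.
Concentration rise: 13,260 g / 2,360,000 L = 5.617 mg/L = 5.62 ppm.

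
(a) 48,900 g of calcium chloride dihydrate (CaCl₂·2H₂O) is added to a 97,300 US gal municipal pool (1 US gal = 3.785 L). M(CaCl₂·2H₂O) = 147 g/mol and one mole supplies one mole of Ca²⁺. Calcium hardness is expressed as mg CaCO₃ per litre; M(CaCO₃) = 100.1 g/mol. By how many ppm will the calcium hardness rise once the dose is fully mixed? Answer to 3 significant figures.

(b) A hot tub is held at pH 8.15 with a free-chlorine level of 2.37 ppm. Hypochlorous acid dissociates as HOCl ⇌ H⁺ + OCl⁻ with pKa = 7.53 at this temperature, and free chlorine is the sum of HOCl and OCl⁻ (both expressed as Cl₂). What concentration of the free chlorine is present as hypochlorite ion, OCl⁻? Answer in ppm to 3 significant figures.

(a) 90.4 ppm; (b) 1.91 ppm

(a) Volume: 97,300 US gal × 3.785 L/gal = 368,280 L.
(a) Moles of Ca²⁺: 48,900 g ÷ 147 g/mol = 332.7 mol.
(a) As CaCO₃: 332.7 mol × 100.1 g/mol = 33,300 g.
(a) Rise: 33,300 g / 368,280 L × 1000 = 90.42 mg/L.

(b) [OCl⁻]/[HOCl] = 10^(pH − pKa) = 10^(8.15 − 7.53) = 10^0.62 = 4.169.
(b) Fraction as HOCl = 1 / (1 + 4.169) = 0.1935.
(b) OCl⁻ = (1 − 0.1935) × 2.37 ppm = 1.911 ppm.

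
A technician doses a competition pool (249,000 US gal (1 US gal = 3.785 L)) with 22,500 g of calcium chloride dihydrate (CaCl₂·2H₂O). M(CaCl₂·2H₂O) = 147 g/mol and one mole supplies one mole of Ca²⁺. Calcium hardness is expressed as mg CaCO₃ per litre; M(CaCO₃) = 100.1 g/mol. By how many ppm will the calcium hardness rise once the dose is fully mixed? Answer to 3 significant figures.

16.3 ppm

Volume: 249,000 US gal × 3.785 L/gal = 942,465 L.
Moles of Ca²⁺: 22,500 g ÷ 147 g/mol = 153.1 mol.
As CaCO₃: 153.1 mol × 100.1 g/mol = 15,320 g.
Rise: 15,320 g / 942,465 L × 1000 = 16.26 mg/L.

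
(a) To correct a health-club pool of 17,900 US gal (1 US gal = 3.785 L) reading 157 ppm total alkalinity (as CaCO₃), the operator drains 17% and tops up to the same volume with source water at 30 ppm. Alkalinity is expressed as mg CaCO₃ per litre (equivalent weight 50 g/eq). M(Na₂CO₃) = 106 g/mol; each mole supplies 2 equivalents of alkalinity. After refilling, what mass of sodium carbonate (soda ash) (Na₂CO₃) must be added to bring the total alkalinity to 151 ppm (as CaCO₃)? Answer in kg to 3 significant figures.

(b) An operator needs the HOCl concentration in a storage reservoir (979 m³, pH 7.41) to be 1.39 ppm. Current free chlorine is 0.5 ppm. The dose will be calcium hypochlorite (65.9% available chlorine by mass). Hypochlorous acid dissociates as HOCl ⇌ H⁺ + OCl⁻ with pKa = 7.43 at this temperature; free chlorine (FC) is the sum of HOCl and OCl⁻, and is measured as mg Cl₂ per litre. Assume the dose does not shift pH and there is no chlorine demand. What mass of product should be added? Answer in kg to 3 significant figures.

(a) 1.12 kg; (b) 3.29 kg

(a) Volume: 17,900 US gal × 3.785 L/gal = 67,752 L.
(a) After draining 17% and refilling: 157 × 0.83 + 30 × 0.17 = 135.41 ppm.
(a) Deficit to target: 151 − 135.41 = 15.59 mg/L.
(a) As CaCO₃: 15.59 mg/L × 67,752 L = 1056 g; ÷ 50 g/eq ÷ 2 = 10.56 mol Na₂CO₃.
(a) Mass: 10.56 × 106 = 1120 g.

(b) Volume: 979 m³ = 979,000 L.
(b) [OCl⁻]/[HOCl] = 10^(pH − pKa) = 10^(7.41 − 7.43) = 0.955; fraction as HOCl = 1/(1 + 0.955) = 0.5115.
(b) Free chlorine required for 1.39 ppm HOCl: 1.39 / 0.5115 = 2.717 ppm.
(b) FC to add: 2.717 − 0.5 = 2.217 mg/L as Cl₂.
(b) Cl₂ equivalent: 2.217 mg/L × 979,000 L = 2171 g.
(b) Product at 65.9% available Cl: 2171 / 0.659 = 3294 g.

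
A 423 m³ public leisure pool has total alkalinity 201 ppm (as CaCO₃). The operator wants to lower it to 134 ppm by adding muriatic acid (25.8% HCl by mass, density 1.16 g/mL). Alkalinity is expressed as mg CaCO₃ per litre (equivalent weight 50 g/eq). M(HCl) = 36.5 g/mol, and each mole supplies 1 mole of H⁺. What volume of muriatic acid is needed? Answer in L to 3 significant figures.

69.1 L

Volume: 423 m³ = 423,000 L.
Alkalinity to neutralize: (201 − 134) = 67 mg/L as CaCO₃ × 423,000 L = 28,340 g as CaCO₃.
Equivalents of H⁺ required: 28,340 ÷ 50 g/eq = 566.8 eq = 566.8 mol HCl.
Mass of HCl: 566.8 × 36.5 = 20,690 g.
Mass of 25.8% solution: 20,690 / 0.258 = 80,190 g.
Volume: 80,190 g ÷ 1.16 g/mL = 69,130 mL.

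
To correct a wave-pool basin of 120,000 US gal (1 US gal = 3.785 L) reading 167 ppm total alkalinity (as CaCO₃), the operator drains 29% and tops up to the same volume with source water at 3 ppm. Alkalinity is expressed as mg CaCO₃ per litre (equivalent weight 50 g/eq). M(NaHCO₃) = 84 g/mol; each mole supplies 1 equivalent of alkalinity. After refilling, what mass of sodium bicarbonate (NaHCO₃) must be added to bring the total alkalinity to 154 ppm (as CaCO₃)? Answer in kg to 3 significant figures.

Volume: 120,000 US gal × 3.785 L/gal = 454,200 L.
After draining 29% and refilling: 167 × 0.71 + 3 × 0.29 = 119.44 ppm.
Deficit to target: 154 − 119.44 = 34.56 mg/L.
As CaCO₃: 34.56 mg/L × 454,200 L = 15,700 g; ÷ 50 g/eq ÷ 1 = 313.9 mol NaHCO₃.
Mass: 313.9 × 84 = 26,370 g.

26.4 kg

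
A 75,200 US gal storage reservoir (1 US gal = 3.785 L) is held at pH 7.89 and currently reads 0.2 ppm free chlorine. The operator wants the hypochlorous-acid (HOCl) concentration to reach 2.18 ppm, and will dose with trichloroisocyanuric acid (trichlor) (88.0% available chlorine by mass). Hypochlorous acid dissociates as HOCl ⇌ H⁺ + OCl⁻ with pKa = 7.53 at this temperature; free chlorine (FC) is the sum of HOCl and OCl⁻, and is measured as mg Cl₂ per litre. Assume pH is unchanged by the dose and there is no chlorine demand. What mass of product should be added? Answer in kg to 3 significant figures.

2.26 kg

Volume: 75,200 US gal × 3.785 L/gal = 284,632 L.
[OCl⁻]/[HOCl] = 10^(pH − pKa) = 10^(7.89 − 7.53) = 2.291; fraction as HOCl = 1/(1 + 2.291) = 0.3039.
Free chlorine required for 2.18 ppm HOCl: 2.18 / 0.3039 = 7.174 ppm.
FC to add: 7.174 − 0.2 = 6.974 mg/L as Cl₂.
Cl₂ equivalent: 6.974 mg/L × 284,632 L = 1985 g.
Product at 88.0% available Cl: 1985 / 0.88 = 2256 g.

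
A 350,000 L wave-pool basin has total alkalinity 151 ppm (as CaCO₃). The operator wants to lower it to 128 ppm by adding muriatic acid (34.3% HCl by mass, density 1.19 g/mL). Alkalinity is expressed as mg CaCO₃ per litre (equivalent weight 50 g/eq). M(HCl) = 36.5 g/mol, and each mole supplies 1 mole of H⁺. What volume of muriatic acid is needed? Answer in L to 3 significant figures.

14.4 L

Alkalinity to neutralize: (151 − 128) = 23 mg/L as CaCO₃ × 350,000 L = 8050 g as CaCO₃.
Equivalents of H⁺ required: 8050 ÷ 50 g/eq = 161 eq = 161 mol HCl.
Mass of HCl: 161 × 36.5 = 5876 g.
Mass of 34.3% solution: 5876 / 0.343 = 17,130 g.
Volume: 17,130 g ÷ 1.19 g/mL = 14,400 mL.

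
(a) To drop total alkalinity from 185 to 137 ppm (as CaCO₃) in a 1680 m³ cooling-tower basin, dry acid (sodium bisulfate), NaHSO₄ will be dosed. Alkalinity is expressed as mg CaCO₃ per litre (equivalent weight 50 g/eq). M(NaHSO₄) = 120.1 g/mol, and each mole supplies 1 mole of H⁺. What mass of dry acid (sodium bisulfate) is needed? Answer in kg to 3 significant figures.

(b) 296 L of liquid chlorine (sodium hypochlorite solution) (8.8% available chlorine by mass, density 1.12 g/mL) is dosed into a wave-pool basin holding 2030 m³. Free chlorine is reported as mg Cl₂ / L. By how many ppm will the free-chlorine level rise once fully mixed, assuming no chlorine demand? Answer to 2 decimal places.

(a) 194 kg; (b) 14.37 ppm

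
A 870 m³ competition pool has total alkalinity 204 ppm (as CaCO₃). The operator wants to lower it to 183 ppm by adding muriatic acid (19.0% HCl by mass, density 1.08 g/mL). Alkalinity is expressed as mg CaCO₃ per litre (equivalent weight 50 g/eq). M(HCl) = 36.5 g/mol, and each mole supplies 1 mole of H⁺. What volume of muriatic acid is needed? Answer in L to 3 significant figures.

Volume: 870 m³ = 870,000 L.
Alkalinity to neutralize: (204 − 183) = 21 mg/L as CaCO₃ × 870,000 L = 18,270 g as CaCO₃.
Equivalents of H⁺ required: 18,270 ÷ 50 g/eq = 365.4 eq = 365.4 mol HCl.
Mass of HCl: 365.4 × 36.5 = 13,340 g.
Mass of 19.0% solution: 13,340 / 0.19 = 70,200 g.
Volume: 70,200 g ÷ 1.08 g/mL = 65,000 mL.

65.0 L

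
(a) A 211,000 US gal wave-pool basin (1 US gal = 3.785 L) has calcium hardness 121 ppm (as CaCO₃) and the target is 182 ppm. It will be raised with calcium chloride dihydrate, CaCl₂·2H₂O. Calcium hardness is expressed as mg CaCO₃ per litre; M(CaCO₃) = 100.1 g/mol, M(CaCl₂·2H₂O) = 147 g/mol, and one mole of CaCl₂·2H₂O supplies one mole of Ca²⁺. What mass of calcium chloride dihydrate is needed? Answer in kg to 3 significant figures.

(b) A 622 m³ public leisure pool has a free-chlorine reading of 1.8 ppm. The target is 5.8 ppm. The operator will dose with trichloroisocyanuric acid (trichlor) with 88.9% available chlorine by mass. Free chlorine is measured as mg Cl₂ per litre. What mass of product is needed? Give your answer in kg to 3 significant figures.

(a) 71.5 kg; (b) 2.80 kg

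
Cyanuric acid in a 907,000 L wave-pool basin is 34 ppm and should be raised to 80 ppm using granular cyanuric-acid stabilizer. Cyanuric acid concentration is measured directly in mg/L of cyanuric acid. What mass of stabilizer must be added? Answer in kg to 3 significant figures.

41.7 kg

CYA to add: (80 − 34) = 46 mg/L × 907,000 L = 41,720 g cyanuric acid.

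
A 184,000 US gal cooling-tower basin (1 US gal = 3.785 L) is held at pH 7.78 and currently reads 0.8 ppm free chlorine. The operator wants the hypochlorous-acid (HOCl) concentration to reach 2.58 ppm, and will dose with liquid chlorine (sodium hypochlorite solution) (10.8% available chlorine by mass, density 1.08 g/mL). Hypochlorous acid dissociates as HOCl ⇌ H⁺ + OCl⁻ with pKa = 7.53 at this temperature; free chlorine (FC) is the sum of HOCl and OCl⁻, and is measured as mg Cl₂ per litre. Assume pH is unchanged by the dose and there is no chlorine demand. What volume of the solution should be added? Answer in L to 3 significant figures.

38.0 L

Volume: 184,000 US gal × 3.785 L/gal = 696,440 L.
[OCl⁻]/[HOCl] = 10^(pH − pKa) = 10^(7.78 − 7.53) = 1.778; fraction as HOCl = 1/(1 + 1.778) = 0.3599.
Free chlorine required for 2.58 ppm HOCl: 2.58 / 0.3599 = 7.168 ppm.
FC to add: 7.168 − 0.8 = 6.368 mg/L as Cl₂.
Cl₂ equivalent: 6.368 mg/L × 696,440 L = 4435 g.
Product at 10.8% available Cl: 4435 / 0.108 = 41,060 g.
Volume: 41,060 g ÷ 1.08 g/mL = 38,020 mL.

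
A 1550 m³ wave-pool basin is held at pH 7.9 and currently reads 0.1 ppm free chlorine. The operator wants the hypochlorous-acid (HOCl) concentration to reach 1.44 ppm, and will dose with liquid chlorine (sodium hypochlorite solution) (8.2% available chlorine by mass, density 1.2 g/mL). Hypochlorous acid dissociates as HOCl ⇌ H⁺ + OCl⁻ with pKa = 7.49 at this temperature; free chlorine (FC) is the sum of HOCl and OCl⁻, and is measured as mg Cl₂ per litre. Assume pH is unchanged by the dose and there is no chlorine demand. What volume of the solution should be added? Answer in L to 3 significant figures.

Volume: 1550 m³ = 1,550,000 L.
[OCl⁻]/[HOCl] = 10^(pH − pKa) = 10^(7.9 − 7.49) = 2.57; fraction as HOCl = 1/(1 + 2.57) = 0.2801.
Free chlorine required for 1.44 ppm HOCl: 1.44 / 0.2801 = 5.141 ppm.
FC to add: 5.141 − 0.1 = 5.041 mg/L as Cl₂.
Cl₂ equivalent: 5.041 mg/L × 1,550,000 L = 7814 g.
Product at 8.2% available Cl: 7814 / 0.082 = 95,290 g.
Volume: 95,290 g ÷ 1.2 g/mL = 79,410 mL.

79.4 L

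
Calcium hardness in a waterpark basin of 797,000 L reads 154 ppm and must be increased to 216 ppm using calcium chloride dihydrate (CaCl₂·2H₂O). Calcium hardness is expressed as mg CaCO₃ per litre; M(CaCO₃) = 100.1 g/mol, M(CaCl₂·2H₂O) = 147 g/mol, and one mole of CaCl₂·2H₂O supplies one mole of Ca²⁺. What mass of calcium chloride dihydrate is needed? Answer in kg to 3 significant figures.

72.6 kg

Hardness to add: (216 − 154) = 62 mg/L as CaCO₃ × 797,000 L = 49,410 g as CaCO₃.
Moles of Ca²⁺ (1 mol Ca²⁺ ≡ 1 mol CaCO₃): 49,410 / 100.1 g/mol = 493.6 mol.
Mass of CaCl₂·2H₂O: 493.6 × 147 = 72,570 g.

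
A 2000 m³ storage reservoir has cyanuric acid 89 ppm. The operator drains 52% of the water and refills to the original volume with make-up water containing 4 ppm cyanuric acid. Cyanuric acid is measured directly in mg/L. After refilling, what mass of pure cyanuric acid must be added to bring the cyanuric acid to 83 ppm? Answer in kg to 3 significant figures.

76.4 kg

Volume: 2000 m³ = 2,000,000 L.
After draining 52% and refilling: 89 × 0.48 + 4 × 0.52 = 44.8 ppm.
Deficit to target: 83 − 44.8 = 38.2 mg/L.
Mass: 38.2 mg/L × 2,000,000 L = 76,400 g cyanuric acid.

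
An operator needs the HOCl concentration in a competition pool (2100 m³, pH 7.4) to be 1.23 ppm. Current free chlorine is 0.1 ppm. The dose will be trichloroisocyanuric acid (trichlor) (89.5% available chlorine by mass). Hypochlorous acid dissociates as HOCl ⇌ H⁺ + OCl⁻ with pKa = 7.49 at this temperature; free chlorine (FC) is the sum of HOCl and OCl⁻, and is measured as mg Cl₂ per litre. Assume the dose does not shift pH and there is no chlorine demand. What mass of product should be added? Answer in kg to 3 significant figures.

5.00 kg

Volume: 2100 m³ = 2,100,000 L.
[OCl⁻]/[HOCl] = 10^(pH − pKa) = 10^(7.4 − 7.49) = 0.8128; fraction as HOCl = 1/(1 + 0.8128) = 0.5516.
Free chlorine required for 1.23 ppm HOCl: 1.23 / 0.5516 = 2.23 ppm.
FC to add: 2.23 − 0.1 = 2.13 mg/L as Cl₂.
Cl₂ equivalent: 2.13 mg/L × 2,100,000 L = 4473 g.
Product at 89.5% available Cl: 4473 / 0.895 = 4997 g.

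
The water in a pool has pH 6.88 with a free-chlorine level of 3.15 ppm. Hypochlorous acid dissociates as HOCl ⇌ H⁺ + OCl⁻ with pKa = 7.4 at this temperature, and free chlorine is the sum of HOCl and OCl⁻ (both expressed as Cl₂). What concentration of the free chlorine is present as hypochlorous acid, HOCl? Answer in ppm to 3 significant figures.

[OCl⁻]/[HOCl] = 10^(pH − pKa) = 10^(6.88 − 7.4) = 10^-0.52 = 0.302.
Fraction as HOCl = 1 / (1 + 0.302) = 0.7681.
HOCl = 0.7681 × 3.15 ppm = 2.419 ppm.

2.42 ppm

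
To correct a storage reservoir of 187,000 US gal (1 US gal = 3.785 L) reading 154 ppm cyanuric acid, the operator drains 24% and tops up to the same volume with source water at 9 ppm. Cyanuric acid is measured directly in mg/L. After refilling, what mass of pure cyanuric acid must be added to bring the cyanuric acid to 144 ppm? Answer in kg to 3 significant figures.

Volume: 187,000 US gal × 3.785 L/gal = 707,795 L.
After draining 24% and refilling: 154 × 0.76 + 9 × 0.24 = 119.2 ppm.
Deficit to target: 144 − 119.2 = 24.8 mg/L.
Mass: 24.8 mg/L × 707,795 L = 17,550 g cyanuric acid.

17.6 kg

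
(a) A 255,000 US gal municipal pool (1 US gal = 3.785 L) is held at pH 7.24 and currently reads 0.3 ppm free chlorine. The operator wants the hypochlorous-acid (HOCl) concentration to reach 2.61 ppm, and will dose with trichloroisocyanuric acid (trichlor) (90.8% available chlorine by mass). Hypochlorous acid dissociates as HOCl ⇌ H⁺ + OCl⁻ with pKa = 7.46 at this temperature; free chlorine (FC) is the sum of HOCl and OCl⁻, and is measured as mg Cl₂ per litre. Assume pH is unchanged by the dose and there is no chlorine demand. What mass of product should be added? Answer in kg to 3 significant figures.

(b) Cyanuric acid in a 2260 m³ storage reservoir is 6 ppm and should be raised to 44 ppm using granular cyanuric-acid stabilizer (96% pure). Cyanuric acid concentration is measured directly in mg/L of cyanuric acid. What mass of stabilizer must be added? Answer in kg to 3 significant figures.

(a) Volume: 255,000 US gal × 3.785 L/gal = 965,175 L.
(a) [OCl⁻]/[HOCl] = 10^(pH − pKa) = 10^(7.24 − 7.46) = 0.6026; fraction as HOCl = 1/(1 + 0.6026) = 0.624.
(a) Free chlorine required for 2.61 ppm HOCl: 2.61 / 0.624 = 4.183 ppm.
(a) FC to add: 4.183 − 0.3 = 3.883 mg/L as Cl₂.
(a) Cl₂ equivalent: 3.883 mg/L × 965,175 L = 3747 g.
(a) Product at 90.8% available Cl: 3747 / 0.908 = 4127 g.

(b) Volume: 2260 m³ = 2,260,000 L.
(b) CYA to add: (44 − 6) = 38 mg/L × 2,260,000 L = 85,880 g cyanuric acid.
(b) At 96% purity: 85,880 / 0.96 = 89,460 g product.

(a) 4.13 kg; (b) 89.5 kg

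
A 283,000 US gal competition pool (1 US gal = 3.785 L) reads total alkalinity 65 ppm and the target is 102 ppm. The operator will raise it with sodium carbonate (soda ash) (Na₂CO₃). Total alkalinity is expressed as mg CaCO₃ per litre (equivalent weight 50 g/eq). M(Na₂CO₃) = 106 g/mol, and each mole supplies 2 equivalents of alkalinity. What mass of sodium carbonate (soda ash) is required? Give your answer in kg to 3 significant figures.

Volume: 283,000 US gal × 3.785 L/gal = 1,071,155 L.
Alkalinity to add: (102 − 65) = 37 mg/L as CaCO₃ × 1,071,155 L = 39,630 g as CaCO₃.
Equivalents: 39,630 g ÷ 50 g/eq = 792.7 eq.
Each mole of Na₂CO₃ supplies 2 eq, so 792.7 / 2 = 396.3 mol.
Mass: 396.3 mol × 106 g/mol = 42,010 g.

42.0 kg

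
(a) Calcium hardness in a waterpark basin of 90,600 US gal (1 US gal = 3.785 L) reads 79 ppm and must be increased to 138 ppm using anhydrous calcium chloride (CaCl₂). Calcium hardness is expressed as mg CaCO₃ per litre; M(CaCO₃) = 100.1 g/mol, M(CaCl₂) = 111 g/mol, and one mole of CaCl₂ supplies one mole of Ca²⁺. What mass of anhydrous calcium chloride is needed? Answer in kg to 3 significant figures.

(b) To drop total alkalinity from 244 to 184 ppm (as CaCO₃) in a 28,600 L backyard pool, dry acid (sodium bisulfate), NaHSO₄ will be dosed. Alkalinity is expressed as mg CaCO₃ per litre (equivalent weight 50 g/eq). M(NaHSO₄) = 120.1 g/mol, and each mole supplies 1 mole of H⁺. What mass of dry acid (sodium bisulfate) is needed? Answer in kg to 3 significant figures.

(a) 22.4 kg; (b) 4.12 kg

(a) Volume: 90,600 US gal × 3.785 L/gal = 342,921 L.
(a) Hardness to add: (138 − 79) = 59 mg/L as CaCO₃ × 342,921 L = 20,230 g as CaCO₃.
(a) Moles of Ca²⁺ (1 mol Ca²⁺ ≡ 1 mol CaCO₃): 20,230 / 100.1 g/mol = 202.1 mol.
(a) Mass of CaCl₂: 202.1 × 111 = 22,440 g.

(b) Alkalinity to neutralize: (244 − 184) = 60 mg/L as CaCO₃ × 28,600 L = 1716 g as CaCO₃.
(b) Equivalents of H⁺ required: 1716 ÷ 50 g/eq = 34.32 eq = 34.32 mol NaHSO₄.
(b) Mass of NaHSO₄: 34.32 × 120.1 = 4122 g.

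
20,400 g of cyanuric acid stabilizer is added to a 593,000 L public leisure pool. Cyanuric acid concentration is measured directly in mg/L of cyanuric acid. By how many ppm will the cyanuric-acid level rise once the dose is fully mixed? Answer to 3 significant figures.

Rise: 20,400 g / 593,000 L × 1000 = 34.4 mg/L.

34.4 ppm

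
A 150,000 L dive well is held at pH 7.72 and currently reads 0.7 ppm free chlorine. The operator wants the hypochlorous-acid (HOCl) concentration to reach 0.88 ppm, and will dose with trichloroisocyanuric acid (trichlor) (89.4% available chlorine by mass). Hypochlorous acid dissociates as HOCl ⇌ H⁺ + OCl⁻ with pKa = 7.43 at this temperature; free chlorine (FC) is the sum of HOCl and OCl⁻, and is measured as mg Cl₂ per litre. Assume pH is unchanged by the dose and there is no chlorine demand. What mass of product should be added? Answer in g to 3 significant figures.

[OCl⁻]/[HOCl] = 10^(pH − pKa) = 10^(7.72 − 7.43) = 1.95; fraction as HOCl = 1/(1 + 1.95) = 0.339.
Free chlorine required for 0.88 ppm HOCl: 0.88 / 0.339 = 2.596 ppm.
FC to add: 2.596 − 0.7 = 1.896 mg/L as Cl₂.
Cl₂ equivalent: 1.896 mg/L × 150,000 L = 284.4 g.
Product at 89.4% available Cl: 284.4 / 0.894 = 318.1 g.

318 g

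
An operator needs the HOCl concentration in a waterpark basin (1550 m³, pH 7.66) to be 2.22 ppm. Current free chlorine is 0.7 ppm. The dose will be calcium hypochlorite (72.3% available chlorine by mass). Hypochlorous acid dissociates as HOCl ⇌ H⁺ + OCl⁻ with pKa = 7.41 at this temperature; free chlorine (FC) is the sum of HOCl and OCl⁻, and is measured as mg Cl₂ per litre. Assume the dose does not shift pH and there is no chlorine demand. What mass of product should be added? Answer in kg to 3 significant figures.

Volume: 1550 m³ = 1,550,000 L.
[OCl⁻]/[HOCl] = 10^(pH − pKa) = 10^(7.66 − 7.41) = 1.778; fraction as HOCl = 1/(1 + 1.778) = 0.3599.
Free chlorine required for 2.22 ppm HOCl: 2.22 / 0.3599 = 6.168 ppm.
FC to add: 6.168 − 0.7 = 5.468 mg/L as Cl₂.
Cl₂ equivalent: 5.468 mg/L × 1,550,000 L = 8475 g.
Product at 72.3% available Cl: 8475 / 0.723 = 11,720 g.

11.7 kg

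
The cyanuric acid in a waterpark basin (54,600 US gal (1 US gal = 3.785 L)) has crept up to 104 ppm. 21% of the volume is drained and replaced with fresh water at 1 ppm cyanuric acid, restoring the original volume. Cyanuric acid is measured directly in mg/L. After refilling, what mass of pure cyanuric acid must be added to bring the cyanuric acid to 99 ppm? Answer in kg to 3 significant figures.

Volume: 54,600 US gal × 3.785 L/gal = 206,661 L.
After draining 21% and refilling: 104 × 0.79 + 1 × 0.21 = 82.37 ppm.
Deficit to target: 99 − 82.37 = 16.63 mg/L.
Mass: 16.63 mg/L × 206,661 L = 3437 g cyanuric acid.

3.44 kg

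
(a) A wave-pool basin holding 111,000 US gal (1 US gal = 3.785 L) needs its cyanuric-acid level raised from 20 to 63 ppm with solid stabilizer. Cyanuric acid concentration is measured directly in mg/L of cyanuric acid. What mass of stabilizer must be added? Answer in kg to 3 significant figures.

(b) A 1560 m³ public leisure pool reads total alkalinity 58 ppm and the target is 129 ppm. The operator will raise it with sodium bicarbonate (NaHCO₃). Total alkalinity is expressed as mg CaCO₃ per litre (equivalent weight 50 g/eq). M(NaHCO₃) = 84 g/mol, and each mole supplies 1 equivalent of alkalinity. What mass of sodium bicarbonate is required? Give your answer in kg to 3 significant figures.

(a) 18.1 kg; (b) 186 kg

(a) Volume: 111,000 US gal × 3.785 L/gal = 420,135 L.
(a) CYA to add: (63 − 20) = 43 mg/L × 420,135 L = 18,070 g cyanuric acid.

(b) Volume: 1560 m³ = 1,560,000 L.
(b) Alkalinity to add: (129 − 58) = 71 mg/L as CaCO₃ × 1,560,000 L = 110,800 g as CaCO₃.
(b) Equivalents: 110,800 g ÷ 50 g/eq = 2215 eq.
(b) NaHCO₃ supplies 1 eq per mole → 2215 mol.
(b) Mass: 2215 mol × 84 g/mol = 186,100 g.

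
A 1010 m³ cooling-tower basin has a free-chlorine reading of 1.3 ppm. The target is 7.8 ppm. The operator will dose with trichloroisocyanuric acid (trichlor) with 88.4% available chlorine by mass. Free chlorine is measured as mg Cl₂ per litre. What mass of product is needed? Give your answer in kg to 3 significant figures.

Volume: 1010 m³ = 1,010,000 L.
Chlorine deficit: 7.8 − 1.3 = 6.5 ppm = 6.5 mg/L as Cl₂.
Cl₂ equivalent needed: 6.5 mg/L × 1,010,000 L = 6,565,000 mg = 6565 g.
Product at 88.4% available chlorine: 6565 / 0.884 = 7426 g.

7.43 kg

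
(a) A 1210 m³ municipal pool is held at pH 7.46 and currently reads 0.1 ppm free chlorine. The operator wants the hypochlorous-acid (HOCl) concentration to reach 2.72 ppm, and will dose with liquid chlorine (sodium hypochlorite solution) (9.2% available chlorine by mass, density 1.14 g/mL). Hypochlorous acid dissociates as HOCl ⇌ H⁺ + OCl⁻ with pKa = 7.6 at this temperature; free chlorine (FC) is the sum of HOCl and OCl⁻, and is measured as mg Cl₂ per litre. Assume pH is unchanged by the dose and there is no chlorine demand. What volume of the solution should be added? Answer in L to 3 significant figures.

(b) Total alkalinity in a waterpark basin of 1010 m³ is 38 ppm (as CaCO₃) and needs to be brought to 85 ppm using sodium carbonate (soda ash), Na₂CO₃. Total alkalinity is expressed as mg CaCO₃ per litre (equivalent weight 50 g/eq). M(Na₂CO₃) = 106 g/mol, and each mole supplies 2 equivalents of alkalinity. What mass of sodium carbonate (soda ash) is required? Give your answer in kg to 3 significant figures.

(a) 53.0 L; (b) 50.3 kg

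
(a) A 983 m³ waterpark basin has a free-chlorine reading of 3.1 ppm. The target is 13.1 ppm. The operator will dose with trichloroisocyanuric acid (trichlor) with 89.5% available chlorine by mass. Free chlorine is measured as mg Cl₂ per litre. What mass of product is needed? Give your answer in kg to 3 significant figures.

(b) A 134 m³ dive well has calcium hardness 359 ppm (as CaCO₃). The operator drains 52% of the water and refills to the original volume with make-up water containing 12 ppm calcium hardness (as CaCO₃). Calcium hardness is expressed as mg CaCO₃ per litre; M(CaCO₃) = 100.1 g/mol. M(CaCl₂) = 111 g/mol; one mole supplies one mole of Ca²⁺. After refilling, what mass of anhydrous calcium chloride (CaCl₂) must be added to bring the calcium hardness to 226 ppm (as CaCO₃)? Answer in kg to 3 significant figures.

(a) Volume: 983 m³ = 983,000 L.
(a) Chlorine deficit: 13.1 − 3.1 = 10 ppm = 10 mg/L as Cl₂.
(a) Cl₂ equivalent needed: 10 mg/L × 983,000 L = 9,830,000 mg = 9830 g.
(a) Product at 89.5% available chlorine: 9830 / 0.895 = 10,980 g.

(b) Volume: 134 m³ = 134,000 L.
(b) After draining 52% and refilling: 359 × 0.48 + 12 × 0.52 = 178.56 ppm.
(b) Deficit to target: 226 − 178.56 = 47.44 mg/L.
(b) As CaCO₃: 47.44 mg/L × 134,000 L = 6357 g; ÷ 100.1 = 63.51 mol Ca²⁺.
(b) Mass: 63.51 × 111 = 7049 g.

(a) 11.0 kg; (b) 7.05 kg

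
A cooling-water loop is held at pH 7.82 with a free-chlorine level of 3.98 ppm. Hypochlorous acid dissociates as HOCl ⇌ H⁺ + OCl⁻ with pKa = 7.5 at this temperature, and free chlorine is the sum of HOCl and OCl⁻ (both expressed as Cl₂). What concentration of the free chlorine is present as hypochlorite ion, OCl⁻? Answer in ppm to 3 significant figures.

2.69 ppm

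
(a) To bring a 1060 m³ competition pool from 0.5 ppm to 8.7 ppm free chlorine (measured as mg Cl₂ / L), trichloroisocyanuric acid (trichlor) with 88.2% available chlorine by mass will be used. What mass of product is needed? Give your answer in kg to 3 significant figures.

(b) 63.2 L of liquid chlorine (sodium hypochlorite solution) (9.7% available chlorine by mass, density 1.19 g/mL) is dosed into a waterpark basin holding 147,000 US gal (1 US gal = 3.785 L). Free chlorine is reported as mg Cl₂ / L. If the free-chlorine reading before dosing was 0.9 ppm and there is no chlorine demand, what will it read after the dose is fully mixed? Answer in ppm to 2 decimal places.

(a) 9.85 kg; (b) 14.01 ppm

(a) Volume: 1060 m³ = 1,060,000 L.
(a) Chlorine deficit: 8.7 − 0.5 = 8.2 ppm = 8.2 mg/L as Cl₂.
(a) Cl₂ equivalent needed: 8.2 mg/L × 1,060,000 L = 8,692,000 mg = 8692 g.
(a) Product at 88.2% available chlorine: 8692 / 0.882 = 9855 g.

(b) Volume: 147,000 US gal × 3.785 L/gal = 556,395 L.
(b) Mass of solution: 63.2 L × 1000 mL/L × 1.19 g/mL = 75,210 g.
(b) Available chlorine delivered: 75,210 g × 0.097 = 7295 g as Cl₂.
(b) Concentration rise: 7295 g / 556,395 L = 13.11 mg/L = 13.11 ppm.
(b) Final FC: 0.9 + 13.11 = 14.01 ppm.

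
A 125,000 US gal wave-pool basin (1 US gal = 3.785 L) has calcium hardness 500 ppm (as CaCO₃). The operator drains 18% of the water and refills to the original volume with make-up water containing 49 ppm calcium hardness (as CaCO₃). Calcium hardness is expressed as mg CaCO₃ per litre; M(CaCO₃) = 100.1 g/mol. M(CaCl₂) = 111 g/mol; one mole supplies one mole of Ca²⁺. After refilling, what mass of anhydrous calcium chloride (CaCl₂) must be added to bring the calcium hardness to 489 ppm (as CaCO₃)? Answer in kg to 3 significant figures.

Volume: 125,000 US gal × 3.785 L/gal = 473,125 L.
After draining 18% and refilling: 500 × 0.82 + 49 × 0.18 = 418.82 ppm.
Deficit to target: 489 − 418.82 = 70.18 mg/L.
As CaCO₃: 70.18 mg/L × 473,125 L = 33,200 g; ÷ 100.1 = 331.7 mol Ca²⁺.
Mass: 331.7 × 111 = 36,820 g.

36.8 kg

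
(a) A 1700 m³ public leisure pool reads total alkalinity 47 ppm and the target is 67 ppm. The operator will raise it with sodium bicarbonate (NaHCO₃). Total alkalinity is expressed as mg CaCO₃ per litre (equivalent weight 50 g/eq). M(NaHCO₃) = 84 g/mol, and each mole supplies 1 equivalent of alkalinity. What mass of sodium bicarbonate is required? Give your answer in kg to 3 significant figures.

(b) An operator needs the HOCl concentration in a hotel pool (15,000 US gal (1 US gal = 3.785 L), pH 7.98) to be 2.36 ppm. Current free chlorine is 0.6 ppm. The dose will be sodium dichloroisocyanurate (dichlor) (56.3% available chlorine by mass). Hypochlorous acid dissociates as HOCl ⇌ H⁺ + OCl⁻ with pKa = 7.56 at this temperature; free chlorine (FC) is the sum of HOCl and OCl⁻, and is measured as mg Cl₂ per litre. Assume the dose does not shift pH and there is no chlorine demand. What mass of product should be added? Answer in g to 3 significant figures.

(a) 57.1 kg; (b) 803 g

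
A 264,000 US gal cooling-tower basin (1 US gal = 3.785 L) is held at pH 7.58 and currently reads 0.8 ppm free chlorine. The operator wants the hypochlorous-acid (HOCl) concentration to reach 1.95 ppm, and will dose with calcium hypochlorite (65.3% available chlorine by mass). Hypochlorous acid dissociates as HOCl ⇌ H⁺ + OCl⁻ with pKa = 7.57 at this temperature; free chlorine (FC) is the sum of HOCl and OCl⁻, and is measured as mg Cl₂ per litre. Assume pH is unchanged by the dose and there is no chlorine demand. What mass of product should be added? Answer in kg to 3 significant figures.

Volume: 264,000 US gal × 3.785 L/gal = 999,240 L.
[OCl⁻]/[HOCl] = 10^(pH − pKa) = 10^(7.58 − 7.57) = 1.023; fraction as HOCl = 1/(1 + 1.023) = 0.4942.
Free chlorine required for 1.95 ppm HOCl: 1.95 / 0.4942 = 3.945 ppm.
FC to add: 3.945 − 0.8 = 3.145 mg/L as Cl₂.
Cl₂ equivalent: 3.145 mg/L × 999,240 L = 3143 g.
Product at 65.3% available Cl: 3143 / 0.653 = 4813 g.

4.81 kg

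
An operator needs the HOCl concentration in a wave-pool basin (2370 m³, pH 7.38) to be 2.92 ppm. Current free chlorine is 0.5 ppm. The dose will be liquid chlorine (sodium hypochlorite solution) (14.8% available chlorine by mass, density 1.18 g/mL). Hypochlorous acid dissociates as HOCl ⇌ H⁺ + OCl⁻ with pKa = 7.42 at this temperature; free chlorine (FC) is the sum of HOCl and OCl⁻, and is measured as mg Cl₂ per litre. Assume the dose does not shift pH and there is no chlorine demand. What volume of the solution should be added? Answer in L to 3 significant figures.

69.0 L

Volume: 2370 m³ = 2,370,000 L.
[OCl⁻]/[HOCl] = 10^(pH − pKa) = 10^(7.38 − 7.42) = 0.912; fraction as HOCl = 1/(1 + 0.912) = 0.523.
Free chlorine required for 2.92 ppm HOCl: 2.92 / 0.523 = 5.583 ppm.
FC to add: 5.583 − 0.5 = 5.083 mg/L as Cl₂.
Cl₂ equivalent: 5.083 mg/L × 2,370,000 L = 12,050 g.
Product at 14.8% available Cl: 12,050 / 0.148 = 81,400 g.
Volume: 81,400 g ÷ 1.18 g/mL = 68,980 mL.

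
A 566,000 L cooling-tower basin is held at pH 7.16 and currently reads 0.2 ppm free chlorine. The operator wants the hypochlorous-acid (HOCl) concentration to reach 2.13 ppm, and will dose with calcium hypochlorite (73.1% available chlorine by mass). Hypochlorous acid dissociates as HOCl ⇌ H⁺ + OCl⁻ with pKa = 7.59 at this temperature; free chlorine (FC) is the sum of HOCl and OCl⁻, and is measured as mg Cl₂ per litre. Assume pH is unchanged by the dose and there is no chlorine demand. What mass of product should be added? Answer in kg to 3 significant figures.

[OCl⁻]/[HOCl] = 10^(pH − pKa) = 10^(7.16 − 7.59) = 0.3715; fraction as HOCl = 1/(1 + 0.3715) = 0.7291.
Free chlorine required for 2.13 ppm HOCl: 2.13 / 0.7291 = 2.921 ppm.
FC to add: 2.921 − 0.2 = 2.721 mg/L as Cl₂.
Cl₂ equivalent: 2.721 mg/L × 566,000 L = 1540 g.
Product at 73.1% available Cl: 1540 / 0.731 = 2107 g.

2.11 kg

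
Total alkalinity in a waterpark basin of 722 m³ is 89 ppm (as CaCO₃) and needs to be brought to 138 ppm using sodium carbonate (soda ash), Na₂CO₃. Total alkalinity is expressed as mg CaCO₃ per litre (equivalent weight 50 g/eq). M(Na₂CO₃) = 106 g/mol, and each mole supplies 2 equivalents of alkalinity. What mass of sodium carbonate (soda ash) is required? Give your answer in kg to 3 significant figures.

Volume: 722 m³ = 722,000 L.
Alkalinity to add: (138 − 89) = 49 mg/L as CaCO₃ × 722,000 L = 35,380 g as CaCO₃.
Equivalents: 35,380 g ÷ 50 g/eq = 707.6 eq.
Each mole of Na₂CO₃ supplies 2 eq, so 707.6 / 2 = 353.8 mol.
Mass: 353.8 mol × 106 g/mol = 37,500 g.

37.5 kg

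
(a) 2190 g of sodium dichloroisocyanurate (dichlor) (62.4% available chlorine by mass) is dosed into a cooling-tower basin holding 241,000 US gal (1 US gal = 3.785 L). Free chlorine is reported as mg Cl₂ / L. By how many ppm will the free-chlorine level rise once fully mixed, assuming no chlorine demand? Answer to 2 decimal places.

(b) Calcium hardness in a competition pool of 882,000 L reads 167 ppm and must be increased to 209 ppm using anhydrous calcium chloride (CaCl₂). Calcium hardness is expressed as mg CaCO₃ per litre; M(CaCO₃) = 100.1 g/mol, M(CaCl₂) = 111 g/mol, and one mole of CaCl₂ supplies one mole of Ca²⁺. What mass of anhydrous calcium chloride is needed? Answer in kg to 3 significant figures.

(a) 1.50 ppm; (b) 41.1 kg

(a) Volume: 241,000 US gal × 3.785 L/gal = 912,185 L.
(a) Available chlorine delivered: 2190 g × 0.624 = 1367 g as Cl₂.
(a) Concentration rise: 1367 g / 912,185 L = 1.498 mg/L = 1.50 ppm.

(b) Hardness to add: (209 − 167) = 42 mg/L as CaCO₃ × 882,000 L = 37,040 g as CaCO₃.
(b) Moles of Ca²⁺ (1 mol Ca²⁺ ≡ 1 mol CaCO₃): 37,040 / 100.1 g/mol = 370.1 mol.
(b) Mass of CaCl₂: 370.1 × 111 = 41,080 g.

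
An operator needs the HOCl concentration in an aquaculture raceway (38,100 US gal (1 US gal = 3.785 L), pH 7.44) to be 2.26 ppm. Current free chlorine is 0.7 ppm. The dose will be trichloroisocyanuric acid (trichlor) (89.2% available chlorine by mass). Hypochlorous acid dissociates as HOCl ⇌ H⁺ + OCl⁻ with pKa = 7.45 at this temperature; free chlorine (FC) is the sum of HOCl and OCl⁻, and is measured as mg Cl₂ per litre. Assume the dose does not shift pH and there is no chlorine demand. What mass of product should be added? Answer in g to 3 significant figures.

Volume: 38,100 US gal × 3.785 L/gal = 144,208 L.
[OCl⁻]/[HOCl] = 10^(pH − pKa) = 10^(7.44 − 7.45) = 0.9772; fraction as HOCl = 1/(1 + 0.9772) = 0.5058.
Free chlorine required for 2.26 ppm HOCl: 2.26 / 0.5058 = 4.469 ppm.
FC to add: 4.469 − 0.7 = 3.769 mg/L as Cl₂.
Cl₂ equivalent: 3.769 mg/L × 144,208 L = 543.5 g.
Product at 89.2% available Cl: 543.5 / 0.892 = 609.3 g.

609 g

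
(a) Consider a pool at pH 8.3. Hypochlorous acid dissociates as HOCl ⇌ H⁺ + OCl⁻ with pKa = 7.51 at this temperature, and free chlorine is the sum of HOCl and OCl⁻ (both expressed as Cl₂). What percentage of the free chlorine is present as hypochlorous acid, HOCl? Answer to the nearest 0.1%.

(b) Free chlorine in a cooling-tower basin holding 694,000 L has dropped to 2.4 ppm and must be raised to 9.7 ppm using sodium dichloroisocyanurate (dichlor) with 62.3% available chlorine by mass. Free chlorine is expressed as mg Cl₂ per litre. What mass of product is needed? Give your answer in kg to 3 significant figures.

(a) 14.0%; (b) 8.13 kg

(a) [OCl⁻]/[HOCl] = 10^(pH − pKa) = 10^(8.3 − 7.51) = 10^0.79 = 6.166.
(a) Fraction as HOCl = 1 / (1 + 6.166) = 0.1395.

(b) Chlorine deficit: 9.7 − 2.4 = 7.3 ppm = 7.3 mg/L as Cl₂.
(b) Cl₂ equivalent needed: 7.3 mg/L × 694,000 L = 5,066,000 mg = 5066 g.
(b) Product at 62.3% available chlorine: 5066 / 0.623 = 8132 g.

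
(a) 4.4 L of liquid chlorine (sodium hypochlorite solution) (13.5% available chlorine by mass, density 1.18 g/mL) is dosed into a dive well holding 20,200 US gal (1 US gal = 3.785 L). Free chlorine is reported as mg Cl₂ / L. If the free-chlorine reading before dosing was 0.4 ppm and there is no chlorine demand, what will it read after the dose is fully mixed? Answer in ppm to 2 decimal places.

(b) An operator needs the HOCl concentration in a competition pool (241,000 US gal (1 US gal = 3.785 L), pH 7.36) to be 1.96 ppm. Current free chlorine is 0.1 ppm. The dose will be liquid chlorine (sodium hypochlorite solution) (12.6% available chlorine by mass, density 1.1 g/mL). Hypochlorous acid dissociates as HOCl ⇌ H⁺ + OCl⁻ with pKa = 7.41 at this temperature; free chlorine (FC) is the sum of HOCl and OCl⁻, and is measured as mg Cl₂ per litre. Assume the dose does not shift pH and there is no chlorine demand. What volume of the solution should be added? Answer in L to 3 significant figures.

(a) Volume: 20,200 US gal × 3.785 L/gal = 76,457 L.
(a) Mass of solution: 4.4 L × 1000 mL/L × 1.18 g/mL = 5192 g.
(a) Available chlorine delivered: 5192 g × 0.135 = 700.9 g as Cl₂.
(a) Concentration rise: 700.9 g / 76,457 L = 9.168 mg/L = 9.17 ppm.
(a) Final FC: 0.4 + 9.17 = 9.57 ppm.

(b) Volume: 241,000 US gal × 3.785 L/gal = 912,185 L.
(b) [OCl⁻]/[HOCl] = 10^(pH − pKa) = 10^(7.36 − 7.41) = 0.8913; fraction as HOCl = 1/(1 + 0.8913) = 0.5288.
(b) Free chlorine required for 1.96 ppm HOCl: 1.96 / 0.5288 = 3.707 ppm.
(b) FC to add: 3.707 − 0.1 = 3.607 mg/L as Cl₂.
(b) Cl₂ equivalent: 3.607 mg/L × 912,185 L = 3290 g.
(b) Product at 12.6% available Cl: 3290 / 0.126 = 26,110 g.
(b) Volume: 26,110 g ÷ 1.1 g/mL = 23,740 mL.

(a) 9.57 ppm; (b) 23.7 L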